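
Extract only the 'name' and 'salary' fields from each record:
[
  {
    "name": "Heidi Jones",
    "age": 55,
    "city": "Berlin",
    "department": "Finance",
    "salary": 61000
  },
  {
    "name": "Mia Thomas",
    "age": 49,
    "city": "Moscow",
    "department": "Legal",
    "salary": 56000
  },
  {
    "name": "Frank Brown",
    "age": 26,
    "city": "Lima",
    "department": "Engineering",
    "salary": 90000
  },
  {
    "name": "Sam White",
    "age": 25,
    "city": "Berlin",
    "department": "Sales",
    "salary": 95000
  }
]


Original: 4 records with fields: name, age, city, department, salary
Keep: ['name', 'salary']
Drop: ['age', 'city', 'department']
Result: 4 records, 2 fields each

[
  {
    "name": "Heidi Jones",
    "salary": 61000
  },
  {
    "name": "Mia Thomas",
    "salary": 56000
  },
  {
    "name": "Frank Brown",
    "salary": 90000
  },
  {
    "name": "Sam White",
    "salary": 95000
  }
]


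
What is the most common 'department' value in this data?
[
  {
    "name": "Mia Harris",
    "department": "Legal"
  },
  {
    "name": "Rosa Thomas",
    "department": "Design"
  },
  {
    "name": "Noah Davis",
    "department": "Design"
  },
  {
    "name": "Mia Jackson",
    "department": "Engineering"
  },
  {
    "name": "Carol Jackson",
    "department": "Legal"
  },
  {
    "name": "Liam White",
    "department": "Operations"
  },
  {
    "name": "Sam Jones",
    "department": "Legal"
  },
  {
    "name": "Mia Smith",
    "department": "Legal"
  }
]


Counting 'department' values across 8 records:

  Legal: 4 ####
  Design: 2 ##
  Engineering: 1 #
  Operations: 1 #

Most common: Legal (4 times)

Legal (4 times)


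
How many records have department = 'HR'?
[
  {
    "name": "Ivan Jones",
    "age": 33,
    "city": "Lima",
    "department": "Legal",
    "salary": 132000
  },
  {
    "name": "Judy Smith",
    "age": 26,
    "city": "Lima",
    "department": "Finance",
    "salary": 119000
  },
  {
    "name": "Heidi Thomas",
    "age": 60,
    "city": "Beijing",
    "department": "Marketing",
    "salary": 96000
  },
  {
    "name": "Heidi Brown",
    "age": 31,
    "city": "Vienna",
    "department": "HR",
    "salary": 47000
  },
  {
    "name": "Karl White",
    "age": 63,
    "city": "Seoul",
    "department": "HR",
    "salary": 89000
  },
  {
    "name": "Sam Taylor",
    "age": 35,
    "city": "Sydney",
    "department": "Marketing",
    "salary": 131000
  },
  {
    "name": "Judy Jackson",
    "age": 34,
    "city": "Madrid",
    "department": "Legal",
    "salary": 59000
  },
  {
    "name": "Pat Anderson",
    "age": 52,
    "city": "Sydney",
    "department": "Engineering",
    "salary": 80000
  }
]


Data: 8 records
Condition: department = 'HR'

Checking each record:
  Ivan Jones: Legal
  Judy Smith: Finance
  Heidi Thomas: Marketing
  Heidi Brown: HR MATCH
  Karl White: HR MATCH
  Sam Taylor: Marketing
  Judy Jackson: Legal
  Pat Anderson: Engineering

Count: 2

2


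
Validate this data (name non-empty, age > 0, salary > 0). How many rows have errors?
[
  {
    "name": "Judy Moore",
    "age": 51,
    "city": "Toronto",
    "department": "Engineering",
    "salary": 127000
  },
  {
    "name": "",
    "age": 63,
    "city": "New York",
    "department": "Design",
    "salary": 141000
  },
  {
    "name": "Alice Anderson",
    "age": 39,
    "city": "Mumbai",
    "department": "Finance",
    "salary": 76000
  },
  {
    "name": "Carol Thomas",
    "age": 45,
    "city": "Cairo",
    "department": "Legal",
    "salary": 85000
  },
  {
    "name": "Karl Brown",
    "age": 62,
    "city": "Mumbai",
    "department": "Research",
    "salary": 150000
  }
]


Validating 5 records:
Rules: name non-empty, age > 0, salary > 0

  Row 1 (Judy Moore): OK
  Row 2 (???): empty name
  Row 3 (Alice Anderson): OK
  Row 4 (Carol Thomas): OK
  Row 5 (Karl Brown): OK

Total errors: 1

1 errors


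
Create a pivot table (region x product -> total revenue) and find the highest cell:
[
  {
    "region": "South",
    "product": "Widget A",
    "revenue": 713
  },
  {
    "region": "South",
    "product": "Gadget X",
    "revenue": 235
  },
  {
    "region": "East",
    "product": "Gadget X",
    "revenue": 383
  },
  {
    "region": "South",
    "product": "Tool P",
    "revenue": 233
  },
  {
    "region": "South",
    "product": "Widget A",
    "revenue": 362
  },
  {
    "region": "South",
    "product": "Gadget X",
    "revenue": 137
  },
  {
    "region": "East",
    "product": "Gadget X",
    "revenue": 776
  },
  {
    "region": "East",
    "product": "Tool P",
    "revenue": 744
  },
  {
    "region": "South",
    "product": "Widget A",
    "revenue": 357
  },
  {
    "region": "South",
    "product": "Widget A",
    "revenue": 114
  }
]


Pivot: region (rows) x product (columns) -> total revenue

     Gadget X      Tool P        Widget A    
East          1159           744             0  
South          372           233          1546  

Highest: South / Widget A = $1546

South / Widget A = $1546


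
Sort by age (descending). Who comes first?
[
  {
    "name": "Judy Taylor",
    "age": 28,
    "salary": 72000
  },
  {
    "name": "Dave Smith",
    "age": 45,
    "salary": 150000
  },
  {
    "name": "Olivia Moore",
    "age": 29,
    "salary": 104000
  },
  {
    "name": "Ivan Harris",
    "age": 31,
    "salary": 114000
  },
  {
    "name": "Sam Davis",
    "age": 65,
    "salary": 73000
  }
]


Sort by: age (descending)

Sorted order:
  1. Sam Davis (age = 65)
  2. Dave Smith (age = 45)
  3. Ivan Harris (age = 31)
  4. Olivia Moore (age = 29)
  5. Judy Taylor (age = 28)

First: Sam Davis

Sam Davis


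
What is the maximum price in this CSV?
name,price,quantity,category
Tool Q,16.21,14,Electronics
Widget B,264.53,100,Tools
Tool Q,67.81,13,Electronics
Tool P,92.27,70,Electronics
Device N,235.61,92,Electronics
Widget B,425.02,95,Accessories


Computing maximum price:
Values: [16.21, 264.53, 67.81, 92.27, 235.61, 425.02]
Max = 425.02

425.02


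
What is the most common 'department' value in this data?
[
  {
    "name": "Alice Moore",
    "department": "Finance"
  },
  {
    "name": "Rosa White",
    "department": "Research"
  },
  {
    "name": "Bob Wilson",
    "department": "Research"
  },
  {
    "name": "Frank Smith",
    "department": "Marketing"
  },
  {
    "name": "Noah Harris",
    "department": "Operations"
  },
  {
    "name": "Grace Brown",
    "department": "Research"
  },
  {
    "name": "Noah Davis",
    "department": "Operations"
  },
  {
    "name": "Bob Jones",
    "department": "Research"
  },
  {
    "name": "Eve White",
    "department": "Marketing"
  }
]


Counting 'department' values across 9 records:

  Research: 4 ####
  Marketing: 2 ##
  Operations: 2 ##
  Finance: 1 #

Most common: Research (4 times)

Research (4 times)


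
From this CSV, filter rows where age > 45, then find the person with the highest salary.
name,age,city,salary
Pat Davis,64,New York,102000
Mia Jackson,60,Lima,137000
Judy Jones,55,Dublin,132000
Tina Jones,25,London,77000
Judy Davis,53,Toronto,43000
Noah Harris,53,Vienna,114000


Filter: age > 45
Sort by: salary (descending)

Filtered records (5):
  Mia Jackson, age 60, salary $137000
  Judy Jones, age 55, salary $132000
  Noah Harris, age 53, salary $114000
  Pat Davis, age 64, salary $102000
  Judy Davis, age 53, salary $43000

Highest salary: Mia Jackson ($137000)

Mia Jackson


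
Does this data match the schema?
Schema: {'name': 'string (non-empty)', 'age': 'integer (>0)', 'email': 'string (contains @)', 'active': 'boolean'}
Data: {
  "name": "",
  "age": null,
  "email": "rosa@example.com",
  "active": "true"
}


Validating each field against schema:
  name: FAIL ("" is an empty string)
  age: FAIL (null is not an integer)
  email: OK (string with @)
  active: FAIL ("true" is not a boolean)

Result: INVALID (3 errors: name, age, active)

INVALID (3 errors: name, age, active)


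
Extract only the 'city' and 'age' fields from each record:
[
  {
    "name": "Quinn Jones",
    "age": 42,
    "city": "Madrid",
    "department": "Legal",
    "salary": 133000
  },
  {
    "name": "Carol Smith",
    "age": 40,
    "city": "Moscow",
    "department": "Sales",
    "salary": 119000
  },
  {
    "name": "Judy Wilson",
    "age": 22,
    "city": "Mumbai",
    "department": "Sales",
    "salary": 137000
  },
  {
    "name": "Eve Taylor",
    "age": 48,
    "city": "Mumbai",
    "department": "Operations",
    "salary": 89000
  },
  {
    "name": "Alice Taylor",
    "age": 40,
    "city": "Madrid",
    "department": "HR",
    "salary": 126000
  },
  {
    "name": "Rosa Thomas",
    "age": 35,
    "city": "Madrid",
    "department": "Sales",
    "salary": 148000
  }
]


Original: 6 records with fields: name, age, city, department, salary
Keep: ['city', 'age']
Drop: ['name', 'department', 'salary']
Result: 6 records, 2 fields each

[
  {
    "city": "Madrid",
    "age": 42
  },
  {
    "city": "Moscow",
    "age": 40
  },
  {
    "city": "Mumbai",
    "age": 22
  },
  {
    "city": "Mumbai",
    "age": 48
  },
  {
    "city": "Madrid",
    "age": 40
  },
  {
    "city": "Madrid",
    "age": 35
  }
]


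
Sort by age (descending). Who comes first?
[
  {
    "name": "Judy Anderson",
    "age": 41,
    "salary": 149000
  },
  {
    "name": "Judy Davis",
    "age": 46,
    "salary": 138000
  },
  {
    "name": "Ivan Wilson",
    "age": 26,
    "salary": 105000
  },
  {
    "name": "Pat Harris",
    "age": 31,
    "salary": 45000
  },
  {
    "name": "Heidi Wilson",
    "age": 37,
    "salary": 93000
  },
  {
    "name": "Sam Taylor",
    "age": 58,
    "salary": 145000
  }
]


Sort by: age (descending)

Sorted order:
  1. Sam Taylor (age = 58)
  2. Judy Davis (age = 46)
  3. Judy Anderson (age = 41)
  4. Heidi Wilson (age = 37)
  5. Pat Harris (age = 31)
  6. Ivan Wilson (age = 26)

First: Sam Taylor

Sam Taylor


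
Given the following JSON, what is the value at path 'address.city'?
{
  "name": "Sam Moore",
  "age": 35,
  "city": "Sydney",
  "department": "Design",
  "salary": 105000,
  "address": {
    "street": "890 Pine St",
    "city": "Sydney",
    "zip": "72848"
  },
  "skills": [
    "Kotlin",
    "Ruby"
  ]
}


Query: address.city
Path: address -> city
Value: Sydney

Sydney


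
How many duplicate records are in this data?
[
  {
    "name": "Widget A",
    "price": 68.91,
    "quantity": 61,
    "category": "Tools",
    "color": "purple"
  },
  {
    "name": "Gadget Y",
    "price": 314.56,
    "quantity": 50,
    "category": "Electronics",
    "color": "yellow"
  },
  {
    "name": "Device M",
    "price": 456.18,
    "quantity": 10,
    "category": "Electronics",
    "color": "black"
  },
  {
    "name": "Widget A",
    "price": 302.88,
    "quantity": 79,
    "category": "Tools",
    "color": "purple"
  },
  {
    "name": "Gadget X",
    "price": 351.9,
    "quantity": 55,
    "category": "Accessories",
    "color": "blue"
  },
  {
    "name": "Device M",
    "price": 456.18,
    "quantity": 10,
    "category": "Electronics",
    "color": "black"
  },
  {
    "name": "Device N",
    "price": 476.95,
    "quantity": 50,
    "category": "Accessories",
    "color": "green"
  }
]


Checking 7 records for duplicates:

  Row 1: Widget A ($68.91, qty 61)
  Row 2: Gadget Y ($314.56, qty 50)
  Row 3: Device M ($456.18, qty 10)
  Row 4: Widget A ($302.88, qty 79)
  Row 5: Gadget X ($351.9, qty 55)
  Row 6: Device M ($456.18, qty 10) <-- DUPLICATE
  Row 7: Device N ($476.95, qty 50)

Duplicates found: 1
Unique records: 6

1 duplicates, 6 unique


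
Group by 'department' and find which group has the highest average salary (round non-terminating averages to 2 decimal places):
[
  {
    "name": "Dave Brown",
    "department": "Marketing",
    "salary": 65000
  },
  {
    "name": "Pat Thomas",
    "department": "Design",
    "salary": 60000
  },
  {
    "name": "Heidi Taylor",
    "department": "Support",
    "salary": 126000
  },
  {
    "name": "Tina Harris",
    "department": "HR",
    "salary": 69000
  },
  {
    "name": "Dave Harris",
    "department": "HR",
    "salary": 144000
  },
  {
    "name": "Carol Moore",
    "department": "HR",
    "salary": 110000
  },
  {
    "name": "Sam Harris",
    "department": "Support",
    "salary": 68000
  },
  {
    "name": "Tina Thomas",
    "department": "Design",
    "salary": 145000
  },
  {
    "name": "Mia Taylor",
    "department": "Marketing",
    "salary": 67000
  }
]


Group by: department

Groups:
  Design: 2 people, avg salary = 205000/2 = $102500
  HR: 3 people, avg salary = 323000/3 ≈ $107666.67
  Marketing: 2 people, avg salary = 132000/2 = $66000
  Support: 2 people, avg salary = 194000/2 = $97000

Highest average salary: HR (≈$107666.67)

HR (≈$107666.67)


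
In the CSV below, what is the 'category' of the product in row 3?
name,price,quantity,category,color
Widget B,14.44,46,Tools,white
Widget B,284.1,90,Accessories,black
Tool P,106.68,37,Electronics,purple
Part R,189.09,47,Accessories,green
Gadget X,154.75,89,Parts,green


Query: Row 3 ('Tool P'), column 'category'
Value: Electronics

Electronics


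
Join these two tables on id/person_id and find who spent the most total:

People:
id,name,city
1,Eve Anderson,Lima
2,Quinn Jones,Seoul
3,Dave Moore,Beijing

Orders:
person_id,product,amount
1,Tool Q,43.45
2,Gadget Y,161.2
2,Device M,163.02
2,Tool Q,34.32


Join on: people.id = orders.person_id

Joined rows:
  Eve Anderson (Lima) bought Tool Q for $43.45
  Quinn Jones (Seoul) bought Gadget Y for $161.2
  Quinn Jones (Seoul) bought Device M for $163.02
  Quinn Jones (Seoul) bought Tool Q for $34.32

Total per person:
  Quinn Jones: $358.54
  Eve Anderson: $43.45

Top spender: Quinn Jones ($358.54)

Quinn Jones ($358.54)


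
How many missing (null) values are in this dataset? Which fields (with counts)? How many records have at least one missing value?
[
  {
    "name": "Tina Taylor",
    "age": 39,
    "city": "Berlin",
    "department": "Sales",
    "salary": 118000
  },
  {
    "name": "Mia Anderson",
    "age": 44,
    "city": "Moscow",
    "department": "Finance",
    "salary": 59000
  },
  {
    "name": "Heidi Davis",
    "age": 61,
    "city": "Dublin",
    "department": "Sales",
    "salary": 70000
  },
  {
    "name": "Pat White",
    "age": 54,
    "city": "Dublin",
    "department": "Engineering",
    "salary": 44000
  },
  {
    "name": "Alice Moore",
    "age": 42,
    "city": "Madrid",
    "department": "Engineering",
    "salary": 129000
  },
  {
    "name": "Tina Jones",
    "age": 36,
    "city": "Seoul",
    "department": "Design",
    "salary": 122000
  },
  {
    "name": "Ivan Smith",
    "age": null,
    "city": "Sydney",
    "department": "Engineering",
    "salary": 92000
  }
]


Checking for missing (null) values in 7 records:

  Tina Taylor: complete
  Mia Anderson: complete
  Heidi Davis: complete
  Pat White: complete
  Alice Moore: complete
  Tina Jones: complete
  Ivan Smith: age

Per field:
  name: 0 missing
  age: 1 missing
  city: 0 missing
  department: 0 missing
  salary: 0 missing

Total missing values: 1
Records with any missing: 1

1 missing values (age: 1); 1 incomplete records


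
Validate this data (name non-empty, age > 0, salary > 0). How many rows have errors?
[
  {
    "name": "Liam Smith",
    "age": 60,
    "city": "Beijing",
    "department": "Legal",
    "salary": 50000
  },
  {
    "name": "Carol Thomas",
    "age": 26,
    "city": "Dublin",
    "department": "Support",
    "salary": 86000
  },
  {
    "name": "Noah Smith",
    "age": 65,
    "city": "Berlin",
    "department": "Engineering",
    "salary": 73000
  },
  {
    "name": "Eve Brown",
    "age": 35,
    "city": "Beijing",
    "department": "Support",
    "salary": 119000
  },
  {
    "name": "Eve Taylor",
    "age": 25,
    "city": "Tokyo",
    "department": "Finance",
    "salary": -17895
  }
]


Validating 5 records:
Rules: name non-empty, age > 0, salary > 0

  Row 1 (Liam Smith): OK
  Row 2 (Carol Thomas): OK
  Row 3 (Noah Smith): OK
  Row 4 (Eve Brown): OK
  Row 5 (Eve Taylor): negative salary: -17895

Total errors: 1

1 errors


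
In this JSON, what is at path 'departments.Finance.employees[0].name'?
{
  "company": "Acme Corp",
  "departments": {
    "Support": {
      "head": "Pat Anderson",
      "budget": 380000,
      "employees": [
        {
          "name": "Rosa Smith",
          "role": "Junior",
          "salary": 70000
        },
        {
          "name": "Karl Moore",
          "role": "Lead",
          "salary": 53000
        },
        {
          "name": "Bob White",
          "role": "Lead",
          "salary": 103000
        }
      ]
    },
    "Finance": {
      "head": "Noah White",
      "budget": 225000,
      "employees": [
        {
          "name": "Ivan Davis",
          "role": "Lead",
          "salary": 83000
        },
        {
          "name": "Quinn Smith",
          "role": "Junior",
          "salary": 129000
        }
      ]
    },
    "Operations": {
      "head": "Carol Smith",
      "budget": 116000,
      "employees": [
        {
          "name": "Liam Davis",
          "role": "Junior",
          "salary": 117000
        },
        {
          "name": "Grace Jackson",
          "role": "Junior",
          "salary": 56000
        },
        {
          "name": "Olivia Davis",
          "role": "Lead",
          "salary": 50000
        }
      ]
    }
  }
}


Path: departments.Finance.employees[0].name

Navigate:
  -> departments
  -> Finance
  -> employees[0].name = 'Ivan Davis'

Ivan Davis


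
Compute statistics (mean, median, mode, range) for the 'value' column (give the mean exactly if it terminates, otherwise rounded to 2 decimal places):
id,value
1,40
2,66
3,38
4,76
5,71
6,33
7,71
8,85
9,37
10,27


Data: [40, 66, 38, 76, 71, 33, 71, 85, 37, 27]
Count: 10
Sum: 544
Mean: 544/10 = 54.4
Sorted: [27, 33, 37, 38, 40, 66, 71, 71, 76, 85]
Median: 53.0
Mode: 71 (2 times)
Range: 85 - 27 = 58
Min: 27, Max: 85

mean=54.4, median=53.0, mode=71, range=58


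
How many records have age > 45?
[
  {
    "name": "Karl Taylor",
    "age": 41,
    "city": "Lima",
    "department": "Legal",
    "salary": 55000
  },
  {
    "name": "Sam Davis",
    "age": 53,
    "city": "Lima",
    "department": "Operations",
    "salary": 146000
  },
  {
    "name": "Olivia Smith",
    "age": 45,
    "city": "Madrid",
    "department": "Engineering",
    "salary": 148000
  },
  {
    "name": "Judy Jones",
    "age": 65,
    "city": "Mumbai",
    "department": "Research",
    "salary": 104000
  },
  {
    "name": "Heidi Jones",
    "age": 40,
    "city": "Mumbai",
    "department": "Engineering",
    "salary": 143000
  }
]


Data: 5 records
Condition: age > 45

Checking each record:
  Karl Taylor: 41
  Sam Davis: 53 MATCH
  Olivia Smith: 45
  Judy Jones: 65 MATCH
  Heidi Jones: 40

Count: 2

2


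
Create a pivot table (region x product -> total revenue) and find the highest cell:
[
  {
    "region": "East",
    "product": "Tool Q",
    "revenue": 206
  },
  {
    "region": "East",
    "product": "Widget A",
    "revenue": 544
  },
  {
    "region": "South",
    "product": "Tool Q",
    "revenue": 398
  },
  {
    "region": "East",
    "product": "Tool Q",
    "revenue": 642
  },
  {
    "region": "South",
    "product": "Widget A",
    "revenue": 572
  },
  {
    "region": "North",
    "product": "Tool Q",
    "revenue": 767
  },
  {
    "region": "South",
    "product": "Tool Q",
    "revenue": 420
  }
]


Pivot: region (rows) x product (columns) -> total revenue

     Tool Q        Widget A    
East           848           544  
North          767             0  
South          818           572  

Highest: East / Tool Q = $848

East / Tool Q = $848


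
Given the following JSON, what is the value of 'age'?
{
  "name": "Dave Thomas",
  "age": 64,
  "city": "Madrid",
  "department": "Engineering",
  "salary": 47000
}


Looking up field 'age'
Value: 64

64


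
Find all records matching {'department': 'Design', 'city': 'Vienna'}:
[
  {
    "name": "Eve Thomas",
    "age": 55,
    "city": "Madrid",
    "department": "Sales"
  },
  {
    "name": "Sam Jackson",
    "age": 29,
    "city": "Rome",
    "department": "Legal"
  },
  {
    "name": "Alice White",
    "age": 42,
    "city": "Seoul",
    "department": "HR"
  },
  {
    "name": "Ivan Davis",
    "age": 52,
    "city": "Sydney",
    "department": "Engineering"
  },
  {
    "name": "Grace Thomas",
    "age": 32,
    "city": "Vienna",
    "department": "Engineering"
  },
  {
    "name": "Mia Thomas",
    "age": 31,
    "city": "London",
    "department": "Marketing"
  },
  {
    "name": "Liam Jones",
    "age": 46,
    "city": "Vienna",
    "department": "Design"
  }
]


Search criteria: {'department': 'Design', 'city': 'Vienna'}

Checking 7 records:
  Eve Thomas: {department: Sales, city: Madrid}
  Sam Jackson: {department: Legal, city: Rome}
  Alice White: {department: HR, city: Seoul}
  Ivan Davis: {department: Engineering, city: Sydney}
  Grace Thomas: {department: Engineering, city: Vienna}
  Mia Thomas: {department: Marketing, city: London}
  Liam Jones: {department: Design, city: Vienna} <-- MATCH

Matches: ["Liam Jones"]

["Liam Jones"]


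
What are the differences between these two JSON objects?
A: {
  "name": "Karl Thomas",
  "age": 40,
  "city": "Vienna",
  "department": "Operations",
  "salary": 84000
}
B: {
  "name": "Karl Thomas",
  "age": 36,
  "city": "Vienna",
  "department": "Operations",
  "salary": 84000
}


Comparing each field (in key order):
  name: same
  age: DIFFERENT
  city: same
  department: same
  salary: same
Differences:
  age: 40 -> 36

1 field(s) changed

1 change: age


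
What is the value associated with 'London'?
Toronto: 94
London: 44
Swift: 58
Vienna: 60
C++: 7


Looking up key 'London'
Value: 44

44


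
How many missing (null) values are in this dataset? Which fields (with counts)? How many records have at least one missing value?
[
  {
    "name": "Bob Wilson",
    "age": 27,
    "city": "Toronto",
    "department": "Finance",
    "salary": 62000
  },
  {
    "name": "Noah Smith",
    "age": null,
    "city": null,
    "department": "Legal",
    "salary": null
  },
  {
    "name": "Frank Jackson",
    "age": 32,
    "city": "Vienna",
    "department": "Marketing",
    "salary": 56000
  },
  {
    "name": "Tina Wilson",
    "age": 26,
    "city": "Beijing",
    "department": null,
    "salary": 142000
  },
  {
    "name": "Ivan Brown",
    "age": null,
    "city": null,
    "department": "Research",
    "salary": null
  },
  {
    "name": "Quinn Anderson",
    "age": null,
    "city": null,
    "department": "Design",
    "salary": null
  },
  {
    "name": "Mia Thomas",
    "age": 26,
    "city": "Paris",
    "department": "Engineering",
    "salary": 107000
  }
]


Checking for missing (null) values in 7 records:

  Bob Wilson: complete
  Noah Smith: age, city, salary
  Frank Jackson: complete
  Tina Wilson: department
  Ivan Brown: age, city, salary
  Quinn Anderson: age, city, salary
  Mia Thomas: complete

Per field:
  name: 0 missing
  age: 3 missing
  city: 3 missing
  department: 1 missing
  salary: 3 missing

Total missing values: 10
Records with any missing: 4

10 missing values (age: 3, city: 3, department: 1, salary: 3); 4 incomplete records


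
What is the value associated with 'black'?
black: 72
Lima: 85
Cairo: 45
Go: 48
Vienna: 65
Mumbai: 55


Looking up key 'black'
Value: 72

72


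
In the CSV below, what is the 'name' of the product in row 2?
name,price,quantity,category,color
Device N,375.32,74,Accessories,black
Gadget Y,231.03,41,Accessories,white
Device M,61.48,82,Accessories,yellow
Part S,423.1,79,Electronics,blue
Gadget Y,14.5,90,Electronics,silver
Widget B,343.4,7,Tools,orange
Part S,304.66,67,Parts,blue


Query: Row 2 ('Gadget Y'), column 'name'
Value: Gadget Y

Gadget Y


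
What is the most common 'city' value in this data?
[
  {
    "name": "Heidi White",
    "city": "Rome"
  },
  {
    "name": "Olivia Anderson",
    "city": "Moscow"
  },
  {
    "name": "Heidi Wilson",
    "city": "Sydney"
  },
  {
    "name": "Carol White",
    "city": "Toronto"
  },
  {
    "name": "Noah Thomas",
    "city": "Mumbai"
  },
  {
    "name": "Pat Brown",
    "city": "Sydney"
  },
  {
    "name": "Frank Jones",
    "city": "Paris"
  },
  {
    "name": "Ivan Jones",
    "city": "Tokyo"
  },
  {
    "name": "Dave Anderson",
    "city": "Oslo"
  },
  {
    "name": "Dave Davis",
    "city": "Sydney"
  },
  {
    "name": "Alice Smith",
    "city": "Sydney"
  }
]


Counting 'city' values across 11 records:

  Sydney: 4 ####
  Rome: 1 #
  Moscow: 1 #
  Toronto: 1 #
  Mumbai: 1 #
  Paris: 1 #
  Tokyo: 1 #
  Oslo: 1 #

Most common: Sydney (4 times)

Sydney (4 times)


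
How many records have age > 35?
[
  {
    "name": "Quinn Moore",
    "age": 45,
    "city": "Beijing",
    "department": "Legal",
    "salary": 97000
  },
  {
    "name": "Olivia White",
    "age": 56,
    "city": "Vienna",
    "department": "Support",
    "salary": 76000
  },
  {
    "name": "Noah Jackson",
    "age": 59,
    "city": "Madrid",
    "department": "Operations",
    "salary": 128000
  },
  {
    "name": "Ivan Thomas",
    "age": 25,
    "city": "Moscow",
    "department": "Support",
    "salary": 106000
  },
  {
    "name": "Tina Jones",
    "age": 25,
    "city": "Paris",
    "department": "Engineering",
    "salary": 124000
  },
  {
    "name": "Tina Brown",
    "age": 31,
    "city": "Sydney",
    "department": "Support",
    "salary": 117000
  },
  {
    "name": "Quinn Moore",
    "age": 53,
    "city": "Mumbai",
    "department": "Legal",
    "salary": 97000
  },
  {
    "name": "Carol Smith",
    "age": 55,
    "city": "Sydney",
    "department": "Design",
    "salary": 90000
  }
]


Data: 8 records
Condition: age > 35

Checking each record:
  Quinn Moore: 45 MATCH
  Olivia White: 56 MATCH
  Noah Jackson: 59 MATCH
  Ivan Thomas: 25
  Tina Jones: 25
  Tina Brown: 31
  Quinn Moore: 53 MATCH
  Carol Smith: 55 MATCH

Count: 5

5


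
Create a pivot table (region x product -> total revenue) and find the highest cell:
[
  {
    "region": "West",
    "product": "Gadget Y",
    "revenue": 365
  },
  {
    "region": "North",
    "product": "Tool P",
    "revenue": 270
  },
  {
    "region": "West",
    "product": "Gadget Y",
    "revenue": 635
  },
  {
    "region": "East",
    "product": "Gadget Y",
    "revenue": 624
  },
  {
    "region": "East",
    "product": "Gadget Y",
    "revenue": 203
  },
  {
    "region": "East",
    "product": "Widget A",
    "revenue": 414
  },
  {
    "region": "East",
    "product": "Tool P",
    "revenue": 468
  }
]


Pivot: region (rows) x product (columns) -> total revenue

     Gadget Y      Tool P        Widget A    
East           827           468           414  
North            0           270             0  
West          1000             0             0  

Highest: West / Gadget Y = $1000

West / Gadget Y = $1000


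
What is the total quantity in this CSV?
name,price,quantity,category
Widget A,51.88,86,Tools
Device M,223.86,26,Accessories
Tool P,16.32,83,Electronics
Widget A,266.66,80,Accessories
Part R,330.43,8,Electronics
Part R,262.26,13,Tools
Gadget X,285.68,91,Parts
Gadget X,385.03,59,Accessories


Computing total quantity:
Values: [86, 26, 83, 80, 8, 13, 91, 59]
Sum = 446

446


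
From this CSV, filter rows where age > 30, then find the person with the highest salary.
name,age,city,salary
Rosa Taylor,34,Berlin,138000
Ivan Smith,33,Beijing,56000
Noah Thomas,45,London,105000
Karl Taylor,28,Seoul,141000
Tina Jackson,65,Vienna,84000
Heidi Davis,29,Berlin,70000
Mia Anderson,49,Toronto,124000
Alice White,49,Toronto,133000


Filter: age > 30
Sort by: salary (descending)

Filtered records (6):
  Rosa Taylor, age 34, salary $138000
  Alice White, age 49, salary $133000
  Mia Anderson, age 49, salary $124000
  Noah Thomas, age 45, salary $105000
  Tina Jackson, age 65, salary $84000
  Ivan Smith, age 33, salary $56000

Highest salary: Rosa Taylor ($138000)

Rosa Taylor


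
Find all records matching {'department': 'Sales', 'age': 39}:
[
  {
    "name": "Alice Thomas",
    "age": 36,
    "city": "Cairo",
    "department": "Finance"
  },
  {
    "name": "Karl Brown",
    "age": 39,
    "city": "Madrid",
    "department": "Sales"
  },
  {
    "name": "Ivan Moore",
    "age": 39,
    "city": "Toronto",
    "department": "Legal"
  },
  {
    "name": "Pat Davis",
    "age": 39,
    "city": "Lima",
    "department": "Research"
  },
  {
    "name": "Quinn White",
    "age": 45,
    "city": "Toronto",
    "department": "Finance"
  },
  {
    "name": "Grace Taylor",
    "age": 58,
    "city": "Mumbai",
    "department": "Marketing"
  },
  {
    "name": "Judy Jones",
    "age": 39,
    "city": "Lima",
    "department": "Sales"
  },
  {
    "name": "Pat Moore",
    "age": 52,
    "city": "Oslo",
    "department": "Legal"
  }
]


Search criteria: {'department': 'Sales', 'age': 39}

Checking 8 records:
  Alice Thomas: {department: Finance, age: 36}
  Karl Brown: {department: Sales, age: 39} <-- MATCH
  Ivan Moore: {department: Legal, age: 39}
  Pat Davis: {department: Research, age: 39}
  Quinn White: {department: Finance, age: 45}
  Grace Taylor: {department: Marketing, age: 58}
  Judy Jones: {department: Sales, age: 39} <-- MATCH
  Pat Moore: {department: Legal, age: 52}

Matches: ["Karl Brown", "Judy Jones"]

["Karl Brown", "Judy Jones"]


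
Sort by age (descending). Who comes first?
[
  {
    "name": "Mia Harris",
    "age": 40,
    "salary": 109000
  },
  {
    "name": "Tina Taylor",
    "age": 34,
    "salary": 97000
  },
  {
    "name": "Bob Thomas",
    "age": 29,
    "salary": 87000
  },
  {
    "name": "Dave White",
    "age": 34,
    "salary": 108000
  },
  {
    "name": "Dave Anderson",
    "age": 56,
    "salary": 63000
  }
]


Sort by: age (descending)

Sorted order:
  1. Dave Anderson (age = 56)
  2. Mia Harris (age = 40)
  3. Tina Taylor (age = 34)
  4. Dave White (age = 34)
  5. Bob Thomas (age = 29)

First: Dave Anderson

Dave Anderson


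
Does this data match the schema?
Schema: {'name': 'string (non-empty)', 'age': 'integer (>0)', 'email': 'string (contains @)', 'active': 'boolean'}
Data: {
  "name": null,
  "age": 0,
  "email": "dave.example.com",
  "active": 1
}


Validating each field against schema:
  name: FAIL (null is not a string)
  age: FAIL (0 is not > 0)
  email: FAIL ("dave.example.com" does not contain @)
  active: FAIL (1 is not a boolean)

Result: INVALID (4 errors: name, age, email, active)

INVALID (4 errors: name, age, email, active)


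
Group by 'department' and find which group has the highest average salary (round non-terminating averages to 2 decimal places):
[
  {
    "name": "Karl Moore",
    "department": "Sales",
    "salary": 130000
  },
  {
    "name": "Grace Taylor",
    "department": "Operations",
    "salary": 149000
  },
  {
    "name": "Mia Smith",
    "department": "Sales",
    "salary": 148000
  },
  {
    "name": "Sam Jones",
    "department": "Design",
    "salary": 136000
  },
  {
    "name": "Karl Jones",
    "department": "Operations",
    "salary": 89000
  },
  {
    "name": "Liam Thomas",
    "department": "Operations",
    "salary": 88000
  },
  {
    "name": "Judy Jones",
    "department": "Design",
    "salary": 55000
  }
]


Group by: department

Groups:
  Design: 2 people, avg salary = 191000/2 = $95500
  Operations: 3 people, avg salary = 326000/3 ≈ $108666.67
  Sales: 2 people, avg salary = 278000/2 = $139000

Highest average salary: Sales ($139000)

Sales ($139000)


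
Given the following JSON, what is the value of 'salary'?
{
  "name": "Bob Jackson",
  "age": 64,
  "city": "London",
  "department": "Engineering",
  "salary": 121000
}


Looking up field 'salary'
Value: 121000

121000


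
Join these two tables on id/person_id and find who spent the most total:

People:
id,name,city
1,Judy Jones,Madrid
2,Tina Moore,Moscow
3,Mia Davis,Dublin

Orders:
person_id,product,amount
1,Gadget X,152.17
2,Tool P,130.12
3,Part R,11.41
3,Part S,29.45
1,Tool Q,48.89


Join on: people.id = orders.person_id

Joined rows:
  Judy Jones (Madrid) bought Gadget X for $152.17
  Tina Moore (Moscow) bought Tool P for $130.12
  Mia Davis (Dublin) bought Part R for $11.41
  Mia Davis (Dublin) bought Part S for $29.45
  Judy Jones (Madrid) bought Tool Q for $48.89

Total per person:
  Judy Jones: $201.06
  Tina Moore: $130.12
  Mia Davis: $40.86

Top spender: Judy Jones ($201.06)

Judy Jones ($201.06)


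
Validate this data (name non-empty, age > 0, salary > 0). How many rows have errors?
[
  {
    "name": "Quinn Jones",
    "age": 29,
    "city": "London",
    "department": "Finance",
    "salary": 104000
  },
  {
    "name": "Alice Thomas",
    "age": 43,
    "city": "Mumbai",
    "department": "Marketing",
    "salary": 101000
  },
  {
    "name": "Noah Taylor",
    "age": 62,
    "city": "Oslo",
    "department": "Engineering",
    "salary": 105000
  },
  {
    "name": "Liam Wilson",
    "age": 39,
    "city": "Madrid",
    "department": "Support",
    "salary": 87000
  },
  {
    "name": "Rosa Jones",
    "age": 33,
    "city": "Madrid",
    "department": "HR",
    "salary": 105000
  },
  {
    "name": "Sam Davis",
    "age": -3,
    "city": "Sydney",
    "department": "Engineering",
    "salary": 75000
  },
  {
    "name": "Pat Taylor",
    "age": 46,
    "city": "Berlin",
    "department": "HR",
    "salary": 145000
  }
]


Validating 7 records:
Rules: name non-empty, age > 0, salary > 0

  Row 1 (Quinn Jones): OK
  Row 2 (Alice Thomas): OK
  Row 3 (Noah Taylor): OK
  Row 4 (Liam Wilson): OK
  Row 5 (Rosa Jones): OK
  Row 6 (Sam Davis): negative age: -3
  Row 7 (Pat Taylor): OK

Total errors: 1

1 errors


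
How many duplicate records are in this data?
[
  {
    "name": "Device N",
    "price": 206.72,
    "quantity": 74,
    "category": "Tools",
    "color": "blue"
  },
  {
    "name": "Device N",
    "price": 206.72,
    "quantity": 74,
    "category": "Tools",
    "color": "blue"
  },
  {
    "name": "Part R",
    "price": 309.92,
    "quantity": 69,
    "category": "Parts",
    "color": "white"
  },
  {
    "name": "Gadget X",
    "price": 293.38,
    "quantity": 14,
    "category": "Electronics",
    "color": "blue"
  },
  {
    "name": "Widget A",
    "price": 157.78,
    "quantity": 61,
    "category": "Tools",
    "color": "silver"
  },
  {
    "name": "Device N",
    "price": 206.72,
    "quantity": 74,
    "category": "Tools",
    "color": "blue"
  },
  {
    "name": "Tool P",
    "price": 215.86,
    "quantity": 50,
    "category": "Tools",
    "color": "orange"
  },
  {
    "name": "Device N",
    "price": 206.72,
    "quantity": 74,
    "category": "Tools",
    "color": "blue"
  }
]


Checking 8 records for duplicates:

  Row 1: Device N ($206.72, qty 74)
  Row 2: Device N ($206.72, qty 74) <-- DUPLICATE
  Row 3: Part R ($309.92, qty 69)
  Row 4: Gadget X ($293.38, qty 14)
  Row 5: Widget A ($157.78, qty 61)
  Row 6: Device N ($206.72, qty 74) <-- DUPLICATE
  Row 7: Tool P ($215.86, qty 50)
  Row 8: Device N ($206.72, qty 74) <-- DUPLICATE

Duplicates found: 3
Unique records: 5

3 duplicates, 5 unique


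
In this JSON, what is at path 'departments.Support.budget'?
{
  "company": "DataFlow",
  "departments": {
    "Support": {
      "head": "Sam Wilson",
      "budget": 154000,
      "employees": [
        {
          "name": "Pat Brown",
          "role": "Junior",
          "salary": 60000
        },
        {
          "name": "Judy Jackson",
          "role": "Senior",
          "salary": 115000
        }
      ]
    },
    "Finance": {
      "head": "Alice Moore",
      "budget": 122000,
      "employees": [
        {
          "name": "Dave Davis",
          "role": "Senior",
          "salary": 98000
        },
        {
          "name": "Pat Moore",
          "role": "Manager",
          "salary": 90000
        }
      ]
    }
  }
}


Path: departments.Support.budget

Navigate:
  -> departments
  -> Support
  -> budget = 154000

154000


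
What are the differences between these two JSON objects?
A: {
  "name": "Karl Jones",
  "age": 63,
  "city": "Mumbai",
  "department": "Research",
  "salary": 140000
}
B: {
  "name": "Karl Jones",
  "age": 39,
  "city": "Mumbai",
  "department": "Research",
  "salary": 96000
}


Comparing each field (in key order):
  name: same
  age: DIFFERENT
  city: same
  department: same
  salary: DIFFERENT
Differences:
  age: 63 -> 39
  salary: 140000 -> 96000

2 field(s) changed

2 changes: age, salary


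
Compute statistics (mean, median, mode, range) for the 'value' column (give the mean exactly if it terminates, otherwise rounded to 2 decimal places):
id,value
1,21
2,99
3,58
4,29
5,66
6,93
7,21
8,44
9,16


Data: [21, 99, 58, 29, 66, 93, 21, 44, 16]
Count: 9
Sum: 447
Mean: 447/9 ≈ 49.67 (rounded to 2 decimal places)
Sorted: [16, 21, 21, 29, 44, 58, 66, 93, 99]
Median: 44.0
Mode: 21 (2 times)
Range: 99 - 16 = 83
Min: 16, Max: 99

mean≈49.67, median=44.0, mode=21, range=83


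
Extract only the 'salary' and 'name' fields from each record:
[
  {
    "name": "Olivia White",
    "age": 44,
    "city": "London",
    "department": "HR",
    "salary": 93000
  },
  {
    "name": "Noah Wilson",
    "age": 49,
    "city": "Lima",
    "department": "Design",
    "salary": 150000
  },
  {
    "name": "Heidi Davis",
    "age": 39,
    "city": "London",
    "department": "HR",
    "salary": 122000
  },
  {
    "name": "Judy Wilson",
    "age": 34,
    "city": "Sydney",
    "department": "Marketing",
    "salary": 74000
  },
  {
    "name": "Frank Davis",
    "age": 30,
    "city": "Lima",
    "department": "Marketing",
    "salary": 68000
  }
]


Original: 5 records with fields: name, age, city, department, salary
Keep: ['salary', 'name']
Drop: ['age', 'city', 'department']
Result: 5 records, 2 fields each

[
  {
    "salary": 93000,
    "name": "Olivia White"
  },
  {
    "salary": 150000,
    "name": "Noah Wilson"
  },
  {
    "salary": 122000,
    "name": "Heidi Davis"
  },
  {
    "salary": 74000,
    "name": "Judy Wilson"
  },
  {
    "salary": 68000,
    "name": "Frank Davis"
  }
]


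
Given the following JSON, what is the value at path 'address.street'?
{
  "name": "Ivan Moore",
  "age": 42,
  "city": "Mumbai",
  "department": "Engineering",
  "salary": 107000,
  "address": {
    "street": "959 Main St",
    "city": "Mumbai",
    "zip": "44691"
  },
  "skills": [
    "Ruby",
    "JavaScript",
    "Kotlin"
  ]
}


Query: address.street
Path: address -> street
Value: 959 Main St

959 Main St


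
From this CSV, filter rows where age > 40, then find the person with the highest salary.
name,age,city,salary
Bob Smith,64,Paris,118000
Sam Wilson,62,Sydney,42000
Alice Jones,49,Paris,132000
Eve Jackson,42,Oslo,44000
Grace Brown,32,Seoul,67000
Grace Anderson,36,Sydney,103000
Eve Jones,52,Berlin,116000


Filter: age > 40
Sort by: salary (descending)

Filtered records (5):
  Alice Jones, age 49, salary $132000
  Bob Smith, age 64, salary $118000
  Eve Jones, age 52, salary $116000
  Eve Jackson, age 42, salary $44000
  Sam Wilson, age 62, salary $42000

Highest salary: Alice Jones ($132000)

Alice Jones


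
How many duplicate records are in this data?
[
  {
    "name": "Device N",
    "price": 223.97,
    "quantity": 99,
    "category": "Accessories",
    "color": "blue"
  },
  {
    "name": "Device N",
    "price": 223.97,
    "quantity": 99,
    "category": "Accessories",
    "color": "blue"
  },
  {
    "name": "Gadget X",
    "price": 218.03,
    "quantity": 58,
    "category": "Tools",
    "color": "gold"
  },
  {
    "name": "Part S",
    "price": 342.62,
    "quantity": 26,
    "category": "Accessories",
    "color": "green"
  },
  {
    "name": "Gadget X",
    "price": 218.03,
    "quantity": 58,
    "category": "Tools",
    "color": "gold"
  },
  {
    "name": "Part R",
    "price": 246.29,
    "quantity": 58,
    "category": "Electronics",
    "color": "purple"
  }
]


Checking 6 records for duplicates:

  Row 1: Device N ($223.97, qty 99)
  Row 2: Device N ($223.97, qty 99) <-- DUPLICATE
  Row 3: Gadget X ($218.03, qty 58)
  Row 4: Part S ($342.62, qty 26)
  Row 5: Gadget X ($218.03, qty 58) <-- DUPLICATE
  Row 6: Part R ($246.29, qty 58)

Duplicates found: 2
Unique records: 4

2 duplicates, 4 unique


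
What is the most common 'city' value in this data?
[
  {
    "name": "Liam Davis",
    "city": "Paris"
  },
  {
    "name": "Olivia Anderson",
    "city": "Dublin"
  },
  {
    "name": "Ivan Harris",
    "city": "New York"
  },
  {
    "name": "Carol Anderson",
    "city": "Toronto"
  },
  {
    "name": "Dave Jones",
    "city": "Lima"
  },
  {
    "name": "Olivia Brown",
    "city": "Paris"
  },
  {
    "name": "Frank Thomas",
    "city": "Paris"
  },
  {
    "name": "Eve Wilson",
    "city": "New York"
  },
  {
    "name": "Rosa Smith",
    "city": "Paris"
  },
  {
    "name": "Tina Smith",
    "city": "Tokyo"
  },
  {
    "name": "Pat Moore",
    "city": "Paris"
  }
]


Counting 'city' values across 11 records:

  Paris: 5 #####
  New York: 2 ##
  Dublin: 1 #
  Toronto: 1 #
  Lima: 1 #
  Tokyo: 1 #

Most common: Paris (5 times)

Paris (5 times)
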